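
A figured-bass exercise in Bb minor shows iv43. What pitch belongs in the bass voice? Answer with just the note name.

Bb

iv in Bb minor has root Eb; the chord is Eb-Gb-Bb-Db.
The figure 43 means second inversion — the fifth is in the bass.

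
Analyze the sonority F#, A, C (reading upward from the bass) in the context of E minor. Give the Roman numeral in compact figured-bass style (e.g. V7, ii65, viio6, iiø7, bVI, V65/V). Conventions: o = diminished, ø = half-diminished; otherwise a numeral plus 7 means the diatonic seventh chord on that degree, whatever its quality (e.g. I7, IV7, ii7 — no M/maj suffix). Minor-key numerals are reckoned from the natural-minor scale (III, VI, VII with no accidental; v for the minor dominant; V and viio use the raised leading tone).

iio

The pitches F#-A-C form a diminished triad rooted on F#.
In E minor, F# is the supertonic; the diatonic diminished triad there is iio.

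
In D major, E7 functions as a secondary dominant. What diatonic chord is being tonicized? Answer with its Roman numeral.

V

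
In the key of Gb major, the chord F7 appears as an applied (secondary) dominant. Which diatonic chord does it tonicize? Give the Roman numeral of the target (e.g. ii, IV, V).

iii

The chord is a dominant seventh chord on F.
A dominant resolves down a perfect fifth: F → Bb. In Gb major, Bb is scale degree 3, i.e. iii.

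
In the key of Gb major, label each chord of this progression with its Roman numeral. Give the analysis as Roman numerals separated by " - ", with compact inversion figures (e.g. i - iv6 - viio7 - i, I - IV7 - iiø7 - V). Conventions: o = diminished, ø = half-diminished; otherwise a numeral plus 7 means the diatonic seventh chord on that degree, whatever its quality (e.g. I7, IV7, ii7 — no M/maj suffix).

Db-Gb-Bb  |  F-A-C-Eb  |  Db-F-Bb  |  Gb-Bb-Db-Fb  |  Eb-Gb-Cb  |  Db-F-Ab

I64 - V7/iii - iii6 - V7/IV - IV6 - V

Db-Gb-Bb has root Gb, degree 1 in Gb major, so I64.
F-A-C-Eb is the secondary dominant of iii (dominant seventh chord on F): V7/iii.
Db-F-Bb: root Bb is the mediant; minor triad there is iii6.
Gb-Bb-Db-Fb: a dominant seventh chord on Gb, the applied dominant of IV → V7/IV.
Eb-Gb-Cb: major triad on Cb = scale degree 4 → IV6.
Db-F-Ab: major triad on Db = scale degree 5 → V.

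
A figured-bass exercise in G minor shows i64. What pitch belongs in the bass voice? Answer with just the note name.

i in G minor has root G; the chord is G-Bb-D.
The figure 64 means second inversion — the fifth is in the bass.

D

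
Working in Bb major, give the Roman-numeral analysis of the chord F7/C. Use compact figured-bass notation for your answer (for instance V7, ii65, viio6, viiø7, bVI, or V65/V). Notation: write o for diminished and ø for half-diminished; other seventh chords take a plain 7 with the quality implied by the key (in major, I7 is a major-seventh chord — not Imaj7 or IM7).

The pitches F-A-C-Eb form a dominant seventh chord rooted on F.
F is scale degree 5 in Bb major, and a dominant seventh chord on that degree is written V7.
With C in the bass the chord is in second inversion, so the figured bass is 43.

V43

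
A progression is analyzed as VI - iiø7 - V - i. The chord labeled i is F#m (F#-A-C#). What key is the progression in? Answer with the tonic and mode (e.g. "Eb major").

The anchor chord is a minor triad on F#, labeled i.
If F# is scale degree 1 and the mode makes that degree carry a minor triad, the tonic is F# and the mode is minor.

F# minor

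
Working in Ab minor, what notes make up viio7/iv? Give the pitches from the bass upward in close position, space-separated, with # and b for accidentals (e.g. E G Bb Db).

C Eb Gb Bbb

viio7/iv is a secondary leading-tone chord. The target iv is Db in Ab minor; the applied chord is rooted a semitone below, on C.
Building a fully diminished seventh chord on C gives C-Eb-Gb-Bbb.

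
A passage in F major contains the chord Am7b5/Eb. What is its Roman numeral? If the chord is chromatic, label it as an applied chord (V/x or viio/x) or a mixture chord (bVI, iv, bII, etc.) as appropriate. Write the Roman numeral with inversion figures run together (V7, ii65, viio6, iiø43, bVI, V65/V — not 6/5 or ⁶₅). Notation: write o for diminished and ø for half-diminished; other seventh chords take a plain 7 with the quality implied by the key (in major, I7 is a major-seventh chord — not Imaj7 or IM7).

viiø43/IV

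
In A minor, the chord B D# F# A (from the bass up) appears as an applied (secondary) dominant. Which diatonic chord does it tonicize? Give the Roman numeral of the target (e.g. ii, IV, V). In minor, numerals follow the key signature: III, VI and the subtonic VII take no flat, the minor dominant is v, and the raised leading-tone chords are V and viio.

The chord is a dominant seventh chord on B.
A dominant resolves down a perfect fifth: B → E. In A minor, E is scale degree 5, i.e. V.

V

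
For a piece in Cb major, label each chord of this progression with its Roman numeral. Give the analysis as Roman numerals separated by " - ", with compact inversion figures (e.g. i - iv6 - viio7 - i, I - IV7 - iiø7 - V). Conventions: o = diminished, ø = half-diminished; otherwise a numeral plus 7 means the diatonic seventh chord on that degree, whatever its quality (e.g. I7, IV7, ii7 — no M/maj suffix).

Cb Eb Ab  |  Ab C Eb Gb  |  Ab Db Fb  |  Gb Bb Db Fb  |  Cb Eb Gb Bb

vi6 - V7/ii - ii64 - V7 - I7

Cb-Eb-Ab: root Ab is the submediant; minor triad there is vi6.
Ab-C-Eb-Gb is the secondary dominant of ii (dominant seventh chord on Ab): V7/ii.
Ab-Db-Fb has root Db, degree 2 in Cb major, so ii64.
Gb-Bb-Db-Fb: root Gb is the dominant; dominant seventh chord there is V7.
Cb-Eb-Gb-Bb: root Cb is the tonic; major seventh chord there is I7.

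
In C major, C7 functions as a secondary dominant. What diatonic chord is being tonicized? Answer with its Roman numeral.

IV

The chord is a dominant seventh chord on C.
A dominant resolves down a perfect fifth: C → F. In C major, F is scale degree 4, i.e. IV.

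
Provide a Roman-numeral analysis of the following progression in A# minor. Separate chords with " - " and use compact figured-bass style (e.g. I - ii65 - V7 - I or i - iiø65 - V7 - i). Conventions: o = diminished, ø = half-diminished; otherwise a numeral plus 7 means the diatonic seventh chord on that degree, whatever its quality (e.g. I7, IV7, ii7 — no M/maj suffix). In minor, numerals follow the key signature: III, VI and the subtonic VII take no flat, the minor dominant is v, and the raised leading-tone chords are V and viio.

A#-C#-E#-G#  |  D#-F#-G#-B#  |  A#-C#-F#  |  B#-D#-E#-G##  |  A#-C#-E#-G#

i7 - VII43 - VI6 - V43 - i7

A#-C#-E#-G# has root A#, degree 1 in A# minor, so i7.
D#-F#-G#-B#: dominant seventh chord on G# = scale degree 7 → VII43.
A#-C#-F# has root F#, degree 6 in A# minor, so VI6.
B#-D#-E#-G##: root E# is the dominant; dominant seventh chord there is V43.
A#-C#-E#-G# has root A#, degree 1 in A# minor, so i7.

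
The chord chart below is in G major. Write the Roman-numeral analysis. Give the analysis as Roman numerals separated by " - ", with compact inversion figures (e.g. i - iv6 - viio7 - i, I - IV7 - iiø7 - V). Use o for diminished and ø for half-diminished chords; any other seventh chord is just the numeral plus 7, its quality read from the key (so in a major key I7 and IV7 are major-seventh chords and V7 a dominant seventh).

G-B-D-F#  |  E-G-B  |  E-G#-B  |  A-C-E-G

G-B-D-F#: root G is the tonic; major seventh chord there is I7.
E-G-B has root E, degree 6 in G major, so vi.
E-G#-B: chromatic; E is V of ii, so V/ii.
A-C-E-G: root A is the supertonic; minor seventh chord there is ii7.

I7 - vi - V/ii - ii7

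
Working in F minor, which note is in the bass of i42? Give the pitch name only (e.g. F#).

Eb

i in F minor has root F; the chord is F-Ab-C-Eb.
The figure 42 means third inversion — the seventh is in the bass.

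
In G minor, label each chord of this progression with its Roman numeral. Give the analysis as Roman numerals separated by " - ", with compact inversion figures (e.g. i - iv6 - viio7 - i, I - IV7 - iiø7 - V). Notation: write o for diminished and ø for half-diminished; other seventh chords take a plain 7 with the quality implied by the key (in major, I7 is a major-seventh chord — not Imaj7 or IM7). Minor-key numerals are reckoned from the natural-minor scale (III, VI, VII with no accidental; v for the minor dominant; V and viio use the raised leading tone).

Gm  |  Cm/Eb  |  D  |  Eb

Gm: minor triad on G = scale degree 1 → i.
Cm/Eb has root C, degree 4 in G minor, so iv6.
D: major triad on D = scale degree 5 → V.
Eb has root Eb, degree 6 in G minor, so VI.

i - iv6 - V - VI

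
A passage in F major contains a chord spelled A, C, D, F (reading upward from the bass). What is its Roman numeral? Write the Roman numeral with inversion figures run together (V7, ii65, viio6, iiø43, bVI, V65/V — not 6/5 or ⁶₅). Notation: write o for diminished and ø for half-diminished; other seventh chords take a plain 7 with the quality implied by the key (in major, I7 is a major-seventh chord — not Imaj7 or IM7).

vi43

The pitches D-F-A-C form a minor seventh chord rooted on D.
D is scale degree 6 in F major, and a minor seventh chord on that degree is written vi7.
With A in the bass the chord is in second inversion, so the figured bass is 43.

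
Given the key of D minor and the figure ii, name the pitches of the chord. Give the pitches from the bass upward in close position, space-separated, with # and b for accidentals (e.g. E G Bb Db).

ii is the minor supertonic, borrowed from the parallel major (the Dorian ii). In D minor that root is E.
So the chord is E-G-B.

E G B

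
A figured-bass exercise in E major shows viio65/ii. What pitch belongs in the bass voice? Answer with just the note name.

G#

The applied chord viio65/ii is rooted on E#: E#-G#-B-D.
The figure 65 means first inversion — the third is in the bass.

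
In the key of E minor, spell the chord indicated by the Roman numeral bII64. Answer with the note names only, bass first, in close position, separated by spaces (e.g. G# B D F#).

C F A

bII64 is the Neapolitan chord — a major triad on the lowered second degree. In E minor that root is F.
So the chord is F-A-C, a major triad.
With the 64 figure the chord is in second inversion; from the bass C upward in close position it reads C-F-A.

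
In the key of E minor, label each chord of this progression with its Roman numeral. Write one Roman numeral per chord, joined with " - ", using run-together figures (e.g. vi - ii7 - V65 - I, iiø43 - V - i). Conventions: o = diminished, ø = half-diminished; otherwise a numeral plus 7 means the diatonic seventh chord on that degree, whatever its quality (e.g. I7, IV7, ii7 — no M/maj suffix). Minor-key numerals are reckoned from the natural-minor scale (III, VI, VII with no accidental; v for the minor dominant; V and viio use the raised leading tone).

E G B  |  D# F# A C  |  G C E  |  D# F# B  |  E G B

i - viio7 - VI64 - V6 - i

E-G-B: root E is the tonic; minor triad there is i.
D#-F#-A-C: root D# is the leading tone; fully diminished seventh chord there is viio7.
G-C-E has root C, degree 6 in E minor, so VI64.
D#-F#-B has root B, degree 5 in E minor, so V6.
E-G-B: minor triad on E = scale degree 1 → i.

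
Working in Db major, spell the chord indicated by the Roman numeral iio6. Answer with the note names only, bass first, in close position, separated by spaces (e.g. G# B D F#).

iio6 is the diminished supertonic triad, borrowed from the parallel minor. In Db major that root is Eb.
So the chord is Eb-Gb-Bbb.
With the 6 figure the chord is in first inversion; from the bass Gb upward in close position it reads Gb-Bbb-Eb.

Gb Bbb Eb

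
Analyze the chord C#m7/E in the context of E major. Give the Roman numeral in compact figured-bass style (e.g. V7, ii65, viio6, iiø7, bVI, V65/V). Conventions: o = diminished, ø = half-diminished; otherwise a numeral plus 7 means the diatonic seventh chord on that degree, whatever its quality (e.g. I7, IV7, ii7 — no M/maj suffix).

The pitches C#-E-G#-B form a minor seventh chord rooted on C#.
In E major, C# is the submediant; the diatonic minor seventh chord there is vi7.
With E in the bass the chord is in first inversion, so the figured bass is 65.

vi65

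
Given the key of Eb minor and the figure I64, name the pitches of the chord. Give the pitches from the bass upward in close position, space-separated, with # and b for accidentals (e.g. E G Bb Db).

I64 is the major tonic (Picardy third), borrowed from the parallel major. In Eb minor that root is Eb.
So the chord is Eb-G-Bb.
The figured bass 64 indicates second inversion, placing the fifth (Bb) in the bass: Bb-Eb-G.

Bb Eb G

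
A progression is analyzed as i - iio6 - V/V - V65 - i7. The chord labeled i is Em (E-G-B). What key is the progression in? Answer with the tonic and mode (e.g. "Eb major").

E minor

The chord Em is a minor triad rooted on E; its label is i.
If E is scale degree 1 and the mode makes that degree carry a minor triad, the tonic is E and the mode is minor.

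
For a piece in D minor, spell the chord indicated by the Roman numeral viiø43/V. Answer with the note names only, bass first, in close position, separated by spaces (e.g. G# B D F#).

D F# G# B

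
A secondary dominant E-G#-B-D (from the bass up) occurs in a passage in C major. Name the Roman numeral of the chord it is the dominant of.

The chord is a dominant seventh chord on E.
A dominant resolves down a perfect fifth: E → A. In C major, A is scale degree 6, i.e. vi.

vi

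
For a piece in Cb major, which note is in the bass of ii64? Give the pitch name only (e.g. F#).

ii in Cb major has root Db; the chord is Db-Fb-Ab.
The figure 64 means second inversion — the fifth is in the bass.

Ab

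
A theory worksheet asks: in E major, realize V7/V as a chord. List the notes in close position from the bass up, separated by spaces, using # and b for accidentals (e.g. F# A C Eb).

The slash means an applied dominant: we want the dominant of V. In E major, V is B major, and its dominant is built on F#.
Building a dominant seventh chord on F# gives F#-A#-C#-E.

F# A# C# E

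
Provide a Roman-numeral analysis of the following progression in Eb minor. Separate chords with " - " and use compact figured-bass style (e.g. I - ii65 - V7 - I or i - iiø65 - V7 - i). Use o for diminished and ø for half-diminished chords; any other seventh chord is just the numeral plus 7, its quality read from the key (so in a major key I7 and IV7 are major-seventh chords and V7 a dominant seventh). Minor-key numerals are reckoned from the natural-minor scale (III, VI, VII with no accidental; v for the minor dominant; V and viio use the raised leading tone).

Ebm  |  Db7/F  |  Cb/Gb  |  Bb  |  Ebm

Ebm has root Eb, degree 1 in Eb minor, so i.
Db7/F: dominant seventh chord on Db = scale degree 7 → VII65.
Cb/Gb: root Cb is the submediant; major triad there is VI64.
Bb has root Bb, degree 5 in Eb minor, so V.
Ebm has root Eb, degree 1 in Eb minor, so i.

i - VII65 - VI64 - V - i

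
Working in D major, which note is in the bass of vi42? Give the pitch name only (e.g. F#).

A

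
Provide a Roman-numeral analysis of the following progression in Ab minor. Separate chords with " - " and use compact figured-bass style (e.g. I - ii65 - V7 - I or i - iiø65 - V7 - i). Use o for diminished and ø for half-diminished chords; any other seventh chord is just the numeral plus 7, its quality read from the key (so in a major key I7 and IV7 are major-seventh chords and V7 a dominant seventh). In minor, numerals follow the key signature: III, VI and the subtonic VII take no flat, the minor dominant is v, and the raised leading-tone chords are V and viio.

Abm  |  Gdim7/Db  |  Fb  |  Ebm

i - viio43 - VI - v

Abm: minor triad on Ab = scale degree 1 → i.
Gdim7/Db: fully diminished seventh chord on G = scale degree 7 → viio43.
Fb: major triad on Fb = scale degree 6 → VI.
Ebm: root Eb is the dominant; minor triad there is v.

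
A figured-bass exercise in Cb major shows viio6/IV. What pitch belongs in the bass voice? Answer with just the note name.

Gb

The applied chord viio6/IV is rooted on Eb: Eb-Gb-Bbb.
The figure 6 means first inversion — the third is in the bass.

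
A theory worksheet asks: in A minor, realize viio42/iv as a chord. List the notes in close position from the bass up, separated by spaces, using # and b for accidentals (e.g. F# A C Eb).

The slash marks an applied leading-tone chord: viio of iv. In A minor, iv is D, so the leading tone to it is C#, a half step below.
Building a fully diminished seventh chord on C# gives C#-E-G-Bb.
The figured bass 42 indicates third inversion, placing the seventh (Bb) in the bass: Bb-C#-E-G.

Bb C# E G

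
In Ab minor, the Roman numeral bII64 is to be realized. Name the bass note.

Fb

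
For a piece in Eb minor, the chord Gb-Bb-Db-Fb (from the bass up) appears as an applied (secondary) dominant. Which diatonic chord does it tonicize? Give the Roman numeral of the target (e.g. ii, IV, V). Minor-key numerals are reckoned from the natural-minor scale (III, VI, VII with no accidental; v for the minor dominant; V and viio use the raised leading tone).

VI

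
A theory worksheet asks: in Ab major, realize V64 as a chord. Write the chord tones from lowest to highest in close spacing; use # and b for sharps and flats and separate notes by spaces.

In Ab major, scale degree 5 is Eb, and the diatonic chord built there is a major triad.
That chord is spelled Eb-G-Bb.
The figured bass 64 indicates second inversion, placing the fifth (Bb) in the bass: Bb-Eb-G.

Bb Eb G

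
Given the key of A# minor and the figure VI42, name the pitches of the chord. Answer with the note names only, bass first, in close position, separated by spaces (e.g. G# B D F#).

E# F# A# C#

In A# minor, scale degree 6 is F#, and the diatonic chord built there is a major seventh chord.
Stacking thirds from F# gives F#-A#-C#-E#.
With the 42 figure the chord is in third inversion; from the bass E# upward in close position it reads E#-F#-A#-C#.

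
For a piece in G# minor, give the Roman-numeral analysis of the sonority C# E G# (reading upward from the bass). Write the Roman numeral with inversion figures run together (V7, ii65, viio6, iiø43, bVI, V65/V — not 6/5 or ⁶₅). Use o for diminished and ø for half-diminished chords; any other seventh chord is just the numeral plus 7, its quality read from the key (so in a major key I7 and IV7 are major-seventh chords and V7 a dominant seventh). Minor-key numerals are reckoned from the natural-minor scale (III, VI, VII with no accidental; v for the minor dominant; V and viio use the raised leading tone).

The pitches C#-E-G# form a minor triad rooted on C#.
In G# minor, C# is the subdominant; the diatonic minor triad there is iv.

iv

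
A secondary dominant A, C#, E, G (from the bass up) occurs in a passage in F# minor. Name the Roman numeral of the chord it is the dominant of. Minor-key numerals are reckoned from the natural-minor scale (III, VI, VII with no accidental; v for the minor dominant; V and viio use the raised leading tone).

The chord is a dominant seventh chord on A.
A dominant resolves down a perfect fifth: A → D. In F# minor, D is scale degree 6, i.e. VI.

VI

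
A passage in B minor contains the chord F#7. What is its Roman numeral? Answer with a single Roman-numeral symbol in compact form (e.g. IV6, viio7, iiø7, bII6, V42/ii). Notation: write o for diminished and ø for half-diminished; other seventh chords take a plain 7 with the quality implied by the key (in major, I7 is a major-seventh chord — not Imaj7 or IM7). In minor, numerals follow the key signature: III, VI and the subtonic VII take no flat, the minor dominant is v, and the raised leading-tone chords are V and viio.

V7

The pitches F#-A#-C#-E form a dominant seventh chord rooted on F#.
F# is scale degree 5 in B minor, and a dominant seventh chord on that degree is written V7.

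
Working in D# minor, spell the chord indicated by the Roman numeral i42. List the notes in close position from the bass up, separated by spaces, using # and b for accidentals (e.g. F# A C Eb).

C# D# F# A#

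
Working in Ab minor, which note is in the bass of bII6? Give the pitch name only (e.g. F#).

Db

bII in Ab minor has root Bbb; the chord is Bbb-Db-Fb.
The figure 6 means first inversion — the third is in the bass.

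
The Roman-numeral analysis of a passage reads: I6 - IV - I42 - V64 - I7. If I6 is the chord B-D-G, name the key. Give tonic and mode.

G major

I6 is given as B-D-G — a major triad with root G.
If G is scale degree 1 and the mode makes that degree carry a major triad, the tonic is G and the mode is major.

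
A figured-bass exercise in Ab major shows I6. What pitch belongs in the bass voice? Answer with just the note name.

I in Ab major has root Ab; the chord is Ab-C-Eb.
The figure 6 means first inversion — the third is in the bass.

C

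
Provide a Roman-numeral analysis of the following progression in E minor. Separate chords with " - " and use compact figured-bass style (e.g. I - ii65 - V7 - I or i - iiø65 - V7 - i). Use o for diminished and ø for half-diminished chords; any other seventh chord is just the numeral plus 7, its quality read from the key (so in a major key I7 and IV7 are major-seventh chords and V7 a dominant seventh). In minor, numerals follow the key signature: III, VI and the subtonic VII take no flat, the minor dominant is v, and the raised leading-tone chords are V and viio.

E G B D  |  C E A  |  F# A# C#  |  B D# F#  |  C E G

i7 - iv6 - V/V - V - VI

E-G-B-D has root E, degree 1 in E minor, so i7.
C-E-A: minor triad on A = scale degree 4 → iv6.
F#-A#-C# is the secondary dominant of V (major triad on F#): V/V.
B-D#-F# has root B, degree 5 in E minor, so V.
C-E-G has root C, degree 6 in E minor, so VI.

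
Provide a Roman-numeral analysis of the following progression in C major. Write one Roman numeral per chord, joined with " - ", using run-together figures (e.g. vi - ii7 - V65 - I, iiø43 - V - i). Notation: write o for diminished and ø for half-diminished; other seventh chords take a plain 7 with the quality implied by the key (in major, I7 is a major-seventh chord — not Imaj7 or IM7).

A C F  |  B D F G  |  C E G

IV6 - V65 - I

A-C-F: root F is the subdominant; major triad there is IV6.
B-D-F-G has root G, degree 5 in C major, so V65.
C-E-G: major triad on C = scale degree 1 → I.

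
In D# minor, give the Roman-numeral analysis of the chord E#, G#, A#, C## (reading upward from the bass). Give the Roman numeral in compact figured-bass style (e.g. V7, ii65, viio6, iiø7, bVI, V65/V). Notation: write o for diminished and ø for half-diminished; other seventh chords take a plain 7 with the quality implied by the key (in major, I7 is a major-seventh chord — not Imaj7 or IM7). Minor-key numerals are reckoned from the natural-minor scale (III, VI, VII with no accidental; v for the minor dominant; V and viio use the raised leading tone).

V43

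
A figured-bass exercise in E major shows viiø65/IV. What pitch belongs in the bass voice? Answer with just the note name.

The applied chord viiø65/IV is rooted on G#: G#-B-D-F#.
The figure 65 means first inversion — the third is in the bass.

B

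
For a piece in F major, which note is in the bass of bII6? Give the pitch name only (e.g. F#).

bII in F major has root Gb; the chord is Gb-Bb-Db.
The figure 6 means first inversion — the third is in the bass.

Bb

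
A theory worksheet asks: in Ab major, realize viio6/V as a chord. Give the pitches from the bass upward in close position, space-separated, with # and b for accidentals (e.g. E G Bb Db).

F Ab D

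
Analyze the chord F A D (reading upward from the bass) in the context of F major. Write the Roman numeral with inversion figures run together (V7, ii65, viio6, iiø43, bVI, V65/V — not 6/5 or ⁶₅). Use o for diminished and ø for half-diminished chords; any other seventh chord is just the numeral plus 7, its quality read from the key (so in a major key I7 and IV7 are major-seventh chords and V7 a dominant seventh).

The pitches D-F-A form a minor triad rooted on D.
In F major, D is the submediant; the diatonic minor triad there is vi.
With F in the bass the chord is in first inversion, so the figured bass is 6.

vi6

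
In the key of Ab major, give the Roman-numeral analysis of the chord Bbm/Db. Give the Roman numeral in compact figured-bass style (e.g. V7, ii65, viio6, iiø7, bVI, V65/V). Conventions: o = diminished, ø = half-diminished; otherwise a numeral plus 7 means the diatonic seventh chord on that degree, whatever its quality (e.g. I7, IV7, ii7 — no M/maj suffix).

ii6

Stacked in thirds the chord is Bb-Db-F: a minor triad on Bb.
Bb is scale degree 2 in Ab major, and a minor triad on that degree is written ii.
With Db in the bass the chord is in first inversion, so the figured bass is 6.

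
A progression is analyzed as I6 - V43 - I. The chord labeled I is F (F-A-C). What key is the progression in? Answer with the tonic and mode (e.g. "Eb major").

F major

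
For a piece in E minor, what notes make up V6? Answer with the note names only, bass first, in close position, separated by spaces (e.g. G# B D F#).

In E minor, the fifth degree is B. The dominant is major (leading tone raised), so V is a major triad.
That chord is spelled B-D#-F#.
With the 6 figure the chord is in first inversion; from the bass D# upward in close position it reads D#-F#-B.

D# F# B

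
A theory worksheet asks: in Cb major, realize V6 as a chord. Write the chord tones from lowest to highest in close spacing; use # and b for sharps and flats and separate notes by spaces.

Bb Db Gb

The numeral's case and figure indicate a major triad. In Cb major its root, scale degree 5, is Gb.
Stacking thirds from Gb gives Gb-Bb-Db.
The figured bass 6 indicates first inversion, placing the third (Bb) in the bass: Bb-Db-Gb.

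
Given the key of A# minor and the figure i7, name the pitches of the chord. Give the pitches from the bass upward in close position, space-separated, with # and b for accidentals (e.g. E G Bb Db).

A# C# E# G#

The numeral's case and figure indicate a minor seventh chord. In A# minor its root, the tonic, is A#.
Stacking thirds from A# gives A#-C#-E#-G#.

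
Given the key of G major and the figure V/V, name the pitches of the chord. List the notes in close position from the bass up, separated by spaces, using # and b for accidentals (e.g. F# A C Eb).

A C# E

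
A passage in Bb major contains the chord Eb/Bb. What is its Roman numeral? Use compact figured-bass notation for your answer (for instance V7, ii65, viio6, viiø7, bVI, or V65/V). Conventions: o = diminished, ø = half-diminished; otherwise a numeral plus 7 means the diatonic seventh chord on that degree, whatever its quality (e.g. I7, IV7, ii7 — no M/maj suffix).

IV64

Stacked in thirds the chord is Eb-G-Bb: a major triad on Eb.
Eb is scale degree 4 in Bb major, and a major triad on that degree is written IV.
With Bb in the bass the chord is in second inversion, so the figured bass is 64.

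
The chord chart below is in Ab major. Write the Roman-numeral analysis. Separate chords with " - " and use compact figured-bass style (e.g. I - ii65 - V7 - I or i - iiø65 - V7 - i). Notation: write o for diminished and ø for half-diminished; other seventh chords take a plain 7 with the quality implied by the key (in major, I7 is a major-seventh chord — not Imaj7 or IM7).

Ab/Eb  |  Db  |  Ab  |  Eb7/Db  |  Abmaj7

Ab/Eb: root Ab is the tonic; major triad there is I64.
Db has root Db, degree 4 in Ab major, so IV.
Ab: root Ab is the tonic; major triad there is I.
Eb7/Db: dominant seventh chord on Eb = scale degree 5 → V42.
Abmaj7 has root Ab, degree 1 in Ab major, so I7.

I64 - IV - I - V42 - I7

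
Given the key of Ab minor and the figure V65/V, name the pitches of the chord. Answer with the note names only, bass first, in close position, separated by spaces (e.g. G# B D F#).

The slash means an applied dominant: we want the dominant of V. In Ab minor, V is Eb major, and its dominant is built on Bb.
Building a dominant seventh chord on Bb gives Bb-D-F-Ab.
With the 65 figure the chord is in first inversion; from the bass D upward in close position it reads D-F-Ab-Bb.

D F Ab Bb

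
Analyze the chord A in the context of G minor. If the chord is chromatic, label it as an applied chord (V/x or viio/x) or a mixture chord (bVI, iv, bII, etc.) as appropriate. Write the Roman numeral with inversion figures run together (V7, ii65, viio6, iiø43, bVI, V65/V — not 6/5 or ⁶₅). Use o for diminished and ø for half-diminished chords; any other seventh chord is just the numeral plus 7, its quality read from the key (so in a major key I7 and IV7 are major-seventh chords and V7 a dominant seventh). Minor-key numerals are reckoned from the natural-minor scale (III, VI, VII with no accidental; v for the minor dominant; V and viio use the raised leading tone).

Stacked in thirds the chord is A-C#-E: a major triad on A.
A is not a diatonic chord root with this quality in G minor, but it lies a perfect fifth above D (V), so the chord functions as an applied dominant of V.

V/V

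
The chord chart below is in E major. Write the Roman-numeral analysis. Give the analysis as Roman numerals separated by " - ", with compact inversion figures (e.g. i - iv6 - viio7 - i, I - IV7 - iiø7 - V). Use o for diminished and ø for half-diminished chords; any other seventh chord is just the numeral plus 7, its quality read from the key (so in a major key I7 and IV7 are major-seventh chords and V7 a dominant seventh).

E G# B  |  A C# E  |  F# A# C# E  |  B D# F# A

E-G#-B has root E, degree 1 in E major, so I.
A-C#-E: root A is the subdominant; major triad there is IV.
F#-A#-C#-E: a dominant seventh chord on F#, the applied dominant of V → V7/V.
B-D#-F#-A has root B, degree 5 in E major, so V7.

I - IV - V7/V - V7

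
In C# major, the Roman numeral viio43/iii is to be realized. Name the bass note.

The applied chord viio43/iii is rooted on D##: D##-F##-A#-C#.
The figure 43 means second inversion — the fifth is in the bass.

A#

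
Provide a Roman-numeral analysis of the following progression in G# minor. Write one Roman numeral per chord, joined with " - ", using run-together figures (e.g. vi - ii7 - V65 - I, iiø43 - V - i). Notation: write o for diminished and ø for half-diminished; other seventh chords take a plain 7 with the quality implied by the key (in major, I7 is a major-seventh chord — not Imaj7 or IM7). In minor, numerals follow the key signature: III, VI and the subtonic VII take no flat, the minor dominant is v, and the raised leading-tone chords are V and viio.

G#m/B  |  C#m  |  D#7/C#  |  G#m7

i6 - iv - V42 - i7

G#m/B has root G#, degree 1 in G# minor, so i6.
C#m: minor triad on C# = scale degree 4 → iv.
D#7/C# has root D#, degree 5 in G# minor, so V42.
G#m7: minor seventh chord on G# = scale degree 1 → i7.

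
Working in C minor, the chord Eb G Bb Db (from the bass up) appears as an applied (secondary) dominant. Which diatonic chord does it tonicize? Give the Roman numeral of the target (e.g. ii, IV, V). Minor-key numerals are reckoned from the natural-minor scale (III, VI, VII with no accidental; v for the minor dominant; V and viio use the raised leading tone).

VI

The chord is a dominant seventh chord on Eb.
A dominant resolves down a perfect fifth: Eb → Ab. In C minor, Ab is scale degree 6, i.e. VI.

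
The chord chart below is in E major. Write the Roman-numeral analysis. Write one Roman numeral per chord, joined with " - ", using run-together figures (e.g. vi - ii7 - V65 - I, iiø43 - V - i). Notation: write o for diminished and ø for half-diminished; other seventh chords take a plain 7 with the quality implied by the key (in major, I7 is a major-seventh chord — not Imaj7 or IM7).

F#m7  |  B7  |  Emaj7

ii7 - V7 - I7

F#m7: minor seventh chord on F# = scale degree 2 → ii7.
B7: dominant seventh chord on B = scale degree 5 → V7.
Emaj7: major seventh chord on E = scale degree 1 → I7.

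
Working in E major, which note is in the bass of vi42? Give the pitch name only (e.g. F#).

B

vi in E major has root C#; the chord is C#-E-G#-B.
The figure 42 means third inversion — the seventh is in the bass.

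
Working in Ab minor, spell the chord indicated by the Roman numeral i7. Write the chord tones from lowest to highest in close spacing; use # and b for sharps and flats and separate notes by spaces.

Ab Cb Eb Gb

In Ab minor, the tonic is Ab, and the diatonic chord built there is a minor seventh chord.
Stacking thirds from Ab gives Ab-Cb-Eb-Gb.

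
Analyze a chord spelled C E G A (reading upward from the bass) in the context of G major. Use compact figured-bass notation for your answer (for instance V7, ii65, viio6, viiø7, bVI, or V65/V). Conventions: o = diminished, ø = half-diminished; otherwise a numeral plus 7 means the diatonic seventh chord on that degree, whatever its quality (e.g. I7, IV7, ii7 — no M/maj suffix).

ii65

The pitches A-C-E-G form a minor seventh chord rooted on A.
A is scale degree 2 in G major, and a minor seventh chord on that degree is written ii7.
With C in the bass the chord is in first inversion, so the figured bass is 65.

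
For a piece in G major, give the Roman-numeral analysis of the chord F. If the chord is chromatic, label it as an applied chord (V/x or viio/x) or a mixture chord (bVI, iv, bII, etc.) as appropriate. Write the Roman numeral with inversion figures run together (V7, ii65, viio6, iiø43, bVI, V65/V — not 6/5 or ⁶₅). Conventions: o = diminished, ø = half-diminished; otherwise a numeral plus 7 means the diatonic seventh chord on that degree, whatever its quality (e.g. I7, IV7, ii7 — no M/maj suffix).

Stacked in thirds the chord is F-A-C: a major triad on F.
F is the lowered seventh degree of G major (diatonic 7 would be F#). This is a major triad on the lowered seventh degree (the subtonic), borrowed from the parallel minor.

bVII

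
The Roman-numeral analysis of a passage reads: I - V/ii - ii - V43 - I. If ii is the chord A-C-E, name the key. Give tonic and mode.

The chord Am is a minor triad rooted on A; its label is ii.
Counting down one scale step from A places the tonic on G; a minor triad on degree 2 is diatonic only in major.

G major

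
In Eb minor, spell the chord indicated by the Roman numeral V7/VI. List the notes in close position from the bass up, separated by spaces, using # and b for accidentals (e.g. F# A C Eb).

V7/VI is a secondary dominant — the dominant seventh of VI. VI in Eb minor is Cb, so the applied chord's root is Gb, a perfect fifth above.
Building a dominant seventh chord on Gb gives Gb-Bb-Db-Fb.

Gb Bb Db Fb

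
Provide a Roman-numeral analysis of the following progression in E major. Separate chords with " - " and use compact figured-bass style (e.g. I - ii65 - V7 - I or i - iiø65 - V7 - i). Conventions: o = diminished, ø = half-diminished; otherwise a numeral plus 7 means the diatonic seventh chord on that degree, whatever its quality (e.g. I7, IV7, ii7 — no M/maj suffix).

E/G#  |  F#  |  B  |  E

I6 - V/V - V - I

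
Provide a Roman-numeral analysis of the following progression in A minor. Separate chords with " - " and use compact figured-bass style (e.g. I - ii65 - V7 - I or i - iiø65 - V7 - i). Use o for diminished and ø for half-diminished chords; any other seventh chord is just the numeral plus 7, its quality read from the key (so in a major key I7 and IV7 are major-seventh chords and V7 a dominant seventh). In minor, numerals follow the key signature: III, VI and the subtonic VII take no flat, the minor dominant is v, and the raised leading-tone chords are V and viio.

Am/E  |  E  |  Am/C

Am/E: root A is the tonic; minor triad there is i64.
E: root E is the dominant; major triad there is V.
Am/C: minor triad on A = scale degree 1 → i6.

i64 - V - i6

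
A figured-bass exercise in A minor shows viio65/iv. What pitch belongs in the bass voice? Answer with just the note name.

E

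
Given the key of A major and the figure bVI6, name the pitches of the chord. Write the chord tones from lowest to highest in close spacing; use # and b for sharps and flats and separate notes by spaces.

A C F

bVI6 is a major triad on the lowered sixth degree, borrowed from the parallel minor. In A major that root is F.
So the chord is F-A-C.
With the 6 figure the chord is in first inversion; from the bass A upward in close position it reads A-C-F.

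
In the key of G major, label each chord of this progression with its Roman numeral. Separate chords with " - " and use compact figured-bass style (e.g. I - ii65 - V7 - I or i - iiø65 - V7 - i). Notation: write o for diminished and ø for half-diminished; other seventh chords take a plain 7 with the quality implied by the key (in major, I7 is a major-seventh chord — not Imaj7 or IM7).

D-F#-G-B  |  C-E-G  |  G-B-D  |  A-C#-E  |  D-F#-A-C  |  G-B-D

D-F#-G-B: major seventh chord on G = scale degree 1 → I43.
C-E-G: root C is the subdominant; major triad there is IV.
G-B-D has root G, degree 1 in G major, so I.
A-C#-E: chromatic; A is V of V, so V/V.
D-F#-A-C: dominant seventh chord on D = scale degree 5 → V7.
G-B-D has root G, degree 1 in G major, so I.

I43 - IV - I - V/V - V7 - I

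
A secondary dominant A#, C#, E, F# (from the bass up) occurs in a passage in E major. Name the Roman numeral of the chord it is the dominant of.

V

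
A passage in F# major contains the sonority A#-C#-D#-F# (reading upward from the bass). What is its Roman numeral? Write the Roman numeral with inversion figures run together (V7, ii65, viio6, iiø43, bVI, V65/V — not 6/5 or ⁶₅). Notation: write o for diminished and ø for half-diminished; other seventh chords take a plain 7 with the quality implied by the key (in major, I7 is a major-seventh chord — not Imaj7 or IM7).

Stacked in thirds the chord is D#-F#-A#-C#: a minor seventh chord on D#.
In F# major, D# is the submediant; the diatonic minor seventh chord there is vi7.
With A# in the bass the chord is in second inversion, so the figured bass is 43.

vi43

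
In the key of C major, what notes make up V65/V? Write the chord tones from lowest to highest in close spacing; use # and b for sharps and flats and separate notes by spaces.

F# A C D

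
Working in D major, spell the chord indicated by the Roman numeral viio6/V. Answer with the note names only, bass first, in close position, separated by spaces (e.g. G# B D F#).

B D G#

The slash marks an applied leading-tone chord: viio of V. In D major, V is A, so the leading tone to it is G#, a half step below.
Building a diminished triad on G# gives G#-B-D.
With the 6 figure the chord is in first inversion; from the bass B upward in close position it reads B-D-G#.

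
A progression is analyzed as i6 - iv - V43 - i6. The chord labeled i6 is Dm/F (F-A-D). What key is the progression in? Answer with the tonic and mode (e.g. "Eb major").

The anchor chord is a minor triad on D, labeled i6.
If D is scale degree 1 and the mode makes that degree carry a minor triad, the tonic is D and the mode is minor.

D minor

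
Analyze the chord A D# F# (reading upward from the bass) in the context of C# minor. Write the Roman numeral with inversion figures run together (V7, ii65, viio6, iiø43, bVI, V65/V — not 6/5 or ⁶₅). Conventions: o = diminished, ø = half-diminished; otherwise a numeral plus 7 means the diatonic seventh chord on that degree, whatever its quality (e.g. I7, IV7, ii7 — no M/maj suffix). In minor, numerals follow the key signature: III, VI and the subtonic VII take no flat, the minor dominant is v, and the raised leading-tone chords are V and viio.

iio64

Stacked in thirds the chord is D#-F#-A: a diminished triad on D#.
In C# minor, D# is the supertonic; the diatonic diminished triad there is iio.
With A in the bass the chord is in second inversion, so the figured bass is 64.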